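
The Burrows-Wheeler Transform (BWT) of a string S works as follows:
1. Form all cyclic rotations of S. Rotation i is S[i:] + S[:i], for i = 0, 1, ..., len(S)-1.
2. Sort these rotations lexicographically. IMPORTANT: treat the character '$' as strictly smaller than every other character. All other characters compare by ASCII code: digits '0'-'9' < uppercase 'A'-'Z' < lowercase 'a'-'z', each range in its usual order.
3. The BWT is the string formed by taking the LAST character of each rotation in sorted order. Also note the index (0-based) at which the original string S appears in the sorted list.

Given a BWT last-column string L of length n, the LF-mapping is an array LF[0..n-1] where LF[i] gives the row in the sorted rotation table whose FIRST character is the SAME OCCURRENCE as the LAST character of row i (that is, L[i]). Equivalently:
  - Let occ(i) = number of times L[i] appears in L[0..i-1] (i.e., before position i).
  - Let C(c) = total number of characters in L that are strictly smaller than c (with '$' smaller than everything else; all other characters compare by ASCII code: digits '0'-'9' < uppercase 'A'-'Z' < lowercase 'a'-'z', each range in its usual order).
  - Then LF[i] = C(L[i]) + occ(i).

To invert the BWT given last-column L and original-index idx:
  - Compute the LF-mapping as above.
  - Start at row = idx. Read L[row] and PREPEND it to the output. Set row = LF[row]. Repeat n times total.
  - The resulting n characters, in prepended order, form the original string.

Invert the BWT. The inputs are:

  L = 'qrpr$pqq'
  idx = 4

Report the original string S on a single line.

Answer: qrppqrq$

Derivation:
LF mapping: 3 6 1 7 0 2 4 5
Walk LF starting at row 4, prepending L[row]:
  step 1: row=4, L[4]='$', prepend. Next row=LF[4]=0
  step 2: row=0, L[0]='q', prepend. Next row=LF[0]=3
  step 3: row=3, L[3]='r', prepend. Next row=LF[3]=7
  step 4: row=7, L[7]='q', prepend. Next row=LF[7]=5
  step 5: row=5, L[5]='p', prepend. Next row=LF[5]=2
  step 6: row=2, L[2]='p', prepend. Next row=LF[2]=1
  step 7: row=1, L[1]='r', prepend. Next row=LF[1]=6
  step 8: row=6, L[6]='q', prepend. Next row=LF[6]=4
Reversed output: qrppqrq$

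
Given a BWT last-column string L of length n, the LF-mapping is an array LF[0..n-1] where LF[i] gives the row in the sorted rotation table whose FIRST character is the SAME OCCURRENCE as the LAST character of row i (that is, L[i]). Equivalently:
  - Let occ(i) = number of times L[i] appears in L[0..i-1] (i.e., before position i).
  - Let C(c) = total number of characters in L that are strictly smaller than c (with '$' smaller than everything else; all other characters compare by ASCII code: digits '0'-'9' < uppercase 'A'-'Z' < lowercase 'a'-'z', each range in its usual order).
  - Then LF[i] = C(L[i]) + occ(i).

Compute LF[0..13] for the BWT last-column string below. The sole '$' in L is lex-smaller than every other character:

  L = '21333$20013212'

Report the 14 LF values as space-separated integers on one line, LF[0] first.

Answer: 6 3 10 11 12 0 7 1 2 4 13 8 5 9

Derivation:
Char counts: '$':1, '0':2, '1':3, '2':4, '3':4
C (first-col start): C('$')=0, C('0')=1, C('1')=3, C('2')=6, C('3')=10
L[0]='2': occ=0, LF[0]=C('2')+0=6+0=6
L[1]='1': occ=0, LF[1]=C('1')+0=3+0=3
L[2]='3': occ=0, LF[2]=C('3')+0=10+0=10
L[3]='3': occ=1, LF[3]=C('3')+1=10+1=11
L[4]='3': occ=2, LF[4]=C('3')+2=10+2=12
L[5]='$': occ=0, LF[5]=C('$')+0=0+0=0
L[6]='2': occ=1, LF[6]=C('2')+1=6+1=7
L[7]='0': occ=0, LF[7]=C('0')+0=1+0=1
L[8]='0': occ=1, LF[8]=C('0')+1=1+1=2
L[9]='1': occ=1, LF[9]=C('1')+1=3+1=4
L[10]='3': occ=3, LF[10]=C('3')+3=10+3=13
L[11]='2': occ=2, LF[11]=C('2')+2=6+2=8
L[12]='1': occ=2, LF[12]=C('1')+2=3+2=5
L[13]='2': occ=3, LF[13]=C('2')+3=6+3=9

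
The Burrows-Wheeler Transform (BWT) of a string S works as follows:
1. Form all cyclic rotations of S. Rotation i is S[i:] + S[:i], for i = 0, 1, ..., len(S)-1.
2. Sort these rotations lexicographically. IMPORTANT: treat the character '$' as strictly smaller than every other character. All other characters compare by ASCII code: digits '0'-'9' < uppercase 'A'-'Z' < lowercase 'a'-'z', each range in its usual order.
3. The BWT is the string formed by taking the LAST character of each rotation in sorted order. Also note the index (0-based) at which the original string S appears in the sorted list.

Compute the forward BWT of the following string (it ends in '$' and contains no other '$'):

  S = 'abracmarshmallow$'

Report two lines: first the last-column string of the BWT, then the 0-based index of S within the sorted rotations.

Answer: w$rmmaasalhclbaro
1

Derivation:
All 17 rotations (rotation i = S[i:]+S[:i]):
  rot[0] = abracmarshmallow$
  rot[1] = bracmarshmallow$a
  rot[2] = racmarshmallow$ab
  rot[3] = acmarshmallow$abr
  rot[4] = cmarshmallow$abra
  rot[5] = marshmallow$abrac
  rot[6] = arshmallow$abracm
  rot[7] = rshmallow$abracma
  rot[8] = shmallow$abracmar
  rot[9] = hmallow$abracmars
  rot[10] = mallow$abracmarsh
  rot[11] = allow$abracmarshm
  rot[12] = llow$abracmarshma
  rot[13] = low$abracmarshmal
  rot[14] = ow$abracmarshmall
  rot[15] = w$abracmarshmallo
  rot[16] = $abracmarshmallow
Sorted (with $ < everything):
  sorted[0] = $abracmarshmallow  (last char: 'w')
  sorted[1] = abracmarshmallow$  (last char: '$')
  sorted[2] = acmarshmallow$abr  (last char: 'r')
  sorted[3] = allow$abracmarshm  (last char: 'm')
  sorted[4] = arshmallow$abracm  (last char: 'm')
  sorted[5] = bracmarshmallow$a  (last char: 'a')
  sorted[6] = cmarshmallow$abra  (last char: 'a')
  sorted[7] = hmallow$abracmars  (last char: 's')
  sorted[8] = llow$abracmarshma  (last char: 'a')
  sorted[9] = low$abracmarshmal  (last char: 'l')
  sorted[10] = mallow$abracmarsh  (last char: 'h')
  sorted[11] = marshmallow$abrac  (last char: 'c')
  sorted[12] = ow$abracmarshmall  (last char: 'l')
  sorted[13] = racmarshmallow$ab  (last char: 'b')
  sorted[14] = rshmallow$abracma  (last char: 'a')
  sorted[15] = shmallow$abracmar  (last char: 'r')
  sorted[16] = w$abracmarshmallo  (last char: 'o')
Last column: w$rmmaasalhclbaro
Original string S is at sorted index 1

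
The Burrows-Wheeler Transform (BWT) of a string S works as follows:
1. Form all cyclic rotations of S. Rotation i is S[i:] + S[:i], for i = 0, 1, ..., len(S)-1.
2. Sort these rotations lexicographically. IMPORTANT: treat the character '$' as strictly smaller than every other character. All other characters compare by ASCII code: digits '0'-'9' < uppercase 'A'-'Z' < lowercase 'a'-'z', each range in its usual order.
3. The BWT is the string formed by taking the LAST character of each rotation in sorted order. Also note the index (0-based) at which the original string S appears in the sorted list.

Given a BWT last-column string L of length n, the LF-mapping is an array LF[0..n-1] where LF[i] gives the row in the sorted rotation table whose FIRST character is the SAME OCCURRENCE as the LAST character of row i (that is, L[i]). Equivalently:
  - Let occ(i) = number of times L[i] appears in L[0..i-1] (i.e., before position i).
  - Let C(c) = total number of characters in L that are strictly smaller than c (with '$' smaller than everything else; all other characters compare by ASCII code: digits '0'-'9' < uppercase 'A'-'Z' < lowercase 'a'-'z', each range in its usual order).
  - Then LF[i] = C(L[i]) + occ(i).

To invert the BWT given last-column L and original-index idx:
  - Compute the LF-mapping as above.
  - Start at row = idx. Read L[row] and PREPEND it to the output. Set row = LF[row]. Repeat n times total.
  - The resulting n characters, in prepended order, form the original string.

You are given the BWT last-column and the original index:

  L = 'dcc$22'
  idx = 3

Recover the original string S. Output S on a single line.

Answer: c2c2d$

Derivation:
LF mapping: 5 3 4 0 1 2
Walk LF starting at row 3, prepending L[row]:
  step 1: row=3, L[3]='$', prepend. Next row=LF[3]=0
  step 2: row=0, L[0]='d', prepend. Next row=LF[0]=5
  step 3: row=5, L[5]='2', prepend. Next row=LF[5]=2
  step 4: row=2, L[2]='c', prepend. Next row=LF[2]=4
  step 5: row=4, L[4]='2', prepend. Next row=LF[4]=1
  step 6: row=1, L[1]='c', prepend. Next row=LF[1]=3
Reversed output: c2c2d$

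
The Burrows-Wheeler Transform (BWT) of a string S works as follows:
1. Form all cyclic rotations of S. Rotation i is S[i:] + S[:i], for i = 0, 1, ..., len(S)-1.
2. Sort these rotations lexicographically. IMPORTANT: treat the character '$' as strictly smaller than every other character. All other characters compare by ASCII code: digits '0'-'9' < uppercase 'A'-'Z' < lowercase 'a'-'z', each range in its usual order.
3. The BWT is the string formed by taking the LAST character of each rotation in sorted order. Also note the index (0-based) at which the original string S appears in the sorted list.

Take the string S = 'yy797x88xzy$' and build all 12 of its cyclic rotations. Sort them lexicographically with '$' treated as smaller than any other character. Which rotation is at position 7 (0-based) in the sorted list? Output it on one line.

All 12 rotations (rotation i = S[i:]+S[:i]):
  rot[0] = yy797x88xzy$
  rot[1] = y797x88xzy$y
  rot[2] = 797x88xzy$yy
  rot[3] = 97x88xzy$yy7
  rot[4] = 7x88xzy$yy79
  rot[5] = x88xzy$yy797
  rot[6] = 88xzy$yy797x
  rot[7] = 8xzy$yy797x8
  rot[8] = xzy$yy797x88
  rot[9] = zy$yy797x88x
  rot[10] = y$yy797x88xz
  rot[11] = $yy797x88xzy
Sorted (with $ < everything):
  sorted[0] = $yy797x88xzy
  sorted[1] = 797x88xzy$yy
  sorted[2] = 7x88xzy$yy79
  sorted[3] = 88xzy$yy797x
  sorted[4] = 8xzy$yy797x8
  sorted[5] = 97x88xzy$yy7
  sorted[6] = x88xzy$yy797
  sorted[7] = xzy$yy797x88
  sorted[8] = y$yy797x88xz
  sorted[9] = y797x88xzy$y
  sorted[10] = yy797x88xzy$
  sorted[11] = zy$yy797x88x
sorted[7] = xzy$yy797x88

Answer: xzy$yy797x88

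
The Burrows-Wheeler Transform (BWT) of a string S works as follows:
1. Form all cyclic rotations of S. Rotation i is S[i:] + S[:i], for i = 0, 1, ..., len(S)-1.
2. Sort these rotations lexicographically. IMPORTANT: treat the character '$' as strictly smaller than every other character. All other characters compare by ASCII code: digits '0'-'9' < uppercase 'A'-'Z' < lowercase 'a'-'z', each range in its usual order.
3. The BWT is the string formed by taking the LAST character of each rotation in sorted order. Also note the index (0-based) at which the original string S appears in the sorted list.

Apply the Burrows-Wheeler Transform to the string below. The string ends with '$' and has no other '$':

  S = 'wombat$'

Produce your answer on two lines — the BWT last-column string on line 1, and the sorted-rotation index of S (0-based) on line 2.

Answer: tbmowa$
6

Derivation:
All 7 rotations (rotation i = S[i:]+S[:i]):
  rot[0] = wombat$
  rot[1] = ombat$w
  rot[2] = mbat$wo
  rot[3] = bat$wom
  rot[4] = at$womb
  rot[5] = t$womba
  rot[6] = $wombat
Sorted (with $ < everything):
  sorted[0] = $wombat  (last char: 't')
  sorted[1] = at$womb  (last char: 'b')
  sorted[2] = bat$wom  (last char: 'm')
  sorted[3] = mbat$wo  (last char: 'o')
  sorted[4] = ombat$w  (last char: 'w')
  sorted[5] = t$womba  (last char: 'a')
  sorted[6] = wombat$  (last char: '$')
Last column: tbmowa$
Original string S is at sorted index 6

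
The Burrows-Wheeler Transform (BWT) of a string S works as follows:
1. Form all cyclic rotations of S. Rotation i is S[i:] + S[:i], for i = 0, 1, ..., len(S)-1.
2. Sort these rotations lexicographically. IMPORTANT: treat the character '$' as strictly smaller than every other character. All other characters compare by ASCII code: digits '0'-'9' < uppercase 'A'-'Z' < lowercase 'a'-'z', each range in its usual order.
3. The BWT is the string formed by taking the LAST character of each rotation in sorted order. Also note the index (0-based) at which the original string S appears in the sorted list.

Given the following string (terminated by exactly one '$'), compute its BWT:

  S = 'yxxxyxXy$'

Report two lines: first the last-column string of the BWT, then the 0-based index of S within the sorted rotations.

All 9 rotations (rotation i = S[i:]+S[:i]):
  rot[0] = yxxxyxXy$
  rot[1] = xxxyxXy$y
  rot[2] = xxyxXy$yx
  rot[3] = xyxXy$yxx
  rot[4] = yxXy$yxxx
  rot[5] = xXy$yxxxy
  rot[6] = Xy$yxxxyx
  rot[7] = y$yxxxyxX
  rot[8] = $yxxxyxXy
Sorted (with $ < everything):
  sorted[0] = $yxxxyxXy  (last char: 'y')
  sorted[1] = Xy$yxxxyx  (last char: 'x')
  sorted[2] = xXy$yxxxy  (last char: 'y')
  sorted[3] = xxxyxXy$y  (last char: 'y')
  sorted[4] = xxyxXy$yx  (last char: 'x')
  sorted[5] = xyxXy$yxx  (last char: 'x')
  sorted[6] = y$yxxxyxX  (last char: 'X')
  sorted[7] = yxXy$yxxx  (last char: 'x')
  sorted[8] = yxxxyxXy$  (last char: '$')
Last column: yxyyxxXx$
Original string S is at sorted index 8

Answer: yxyyxxXx$
8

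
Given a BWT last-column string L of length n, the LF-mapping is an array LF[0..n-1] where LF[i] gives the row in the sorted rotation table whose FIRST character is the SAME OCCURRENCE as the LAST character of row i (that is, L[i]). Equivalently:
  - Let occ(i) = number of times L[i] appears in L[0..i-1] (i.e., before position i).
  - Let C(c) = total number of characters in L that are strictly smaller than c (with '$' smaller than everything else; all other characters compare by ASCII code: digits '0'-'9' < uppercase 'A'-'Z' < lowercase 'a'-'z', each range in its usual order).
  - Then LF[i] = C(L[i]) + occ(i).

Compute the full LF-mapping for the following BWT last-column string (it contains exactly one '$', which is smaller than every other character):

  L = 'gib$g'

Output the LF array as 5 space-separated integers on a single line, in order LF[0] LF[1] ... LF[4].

Answer: 2 4 1 0 3

Derivation:
Char counts: '$':1, 'b':1, 'g':2, 'i':1
C (first-col start): C('$')=0, C('b')=1, C('g')=2, C('i')=4
L[0]='g': occ=0, LF[0]=C('g')+0=2+0=2
L[1]='i': occ=0, LF[1]=C('i')+0=4+0=4
L[2]='b': occ=0, LF[2]=C('b')+0=1+0=1
L[3]='$': occ=0, LF[3]=C('$')+0=0+0=0
L[4]='g': occ=1, LF[4]=C('g')+1=2+1=3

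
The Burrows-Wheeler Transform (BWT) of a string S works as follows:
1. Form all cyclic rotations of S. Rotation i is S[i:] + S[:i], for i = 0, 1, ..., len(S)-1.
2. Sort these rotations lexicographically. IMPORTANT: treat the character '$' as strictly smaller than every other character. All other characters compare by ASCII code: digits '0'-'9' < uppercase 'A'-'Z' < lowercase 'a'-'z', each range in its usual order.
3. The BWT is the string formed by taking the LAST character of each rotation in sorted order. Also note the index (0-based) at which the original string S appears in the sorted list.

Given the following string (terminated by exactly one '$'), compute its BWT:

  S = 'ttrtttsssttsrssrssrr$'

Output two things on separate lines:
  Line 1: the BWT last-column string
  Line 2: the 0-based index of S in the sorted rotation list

All 21 rotations (rotation i = S[i:]+S[:i]):
  rot[0] = ttrtttsssttsrssrssrr$
  rot[1] = trtttsssttsrssrssrr$t
  rot[2] = rtttsssttsrssrssrr$tt
  rot[3] = tttsssttsrssrssrr$ttr
  rot[4] = ttsssttsrssrssrr$ttrt
  rot[5] = tsssttsrssrssrr$ttrtt
  rot[6] = sssttsrssrssrr$ttrttt
  rot[7] = ssttsrssrssrr$ttrttts
  rot[8] = sttsrssrssrr$ttrtttss
  rot[9] = ttsrssrssrr$ttrtttsss
  rot[10] = tsrssrssrr$ttrtttssst
  rot[11] = srssrssrr$ttrtttssstt
  rot[12] = rssrssrr$ttrtttssstts
  rot[13] = ssrssrr$ttrtttsssttsr
  rot[14] = srssrr$ttrtttsssttsrs
  rot[15] = rssrr$ttrtttsssttsrss
  rot[16] = ssrr$ttrtttsssttsrssr
  rot[17] = srr$ttrtttsssttsrssrs
  rot[18] = rr$ttrtttsssttsrssrss
  rot[19] = r$ttrtttsssttsrssrssr
  rot[20] = $ttrtttsssttsrssrssrr
Sorted (with $ < everything):
  sorted[0] = $ttrtttsssttsrssrssrr  (last char: 'r')
  sorted[1] = r$ttrtttsssttsrssrssr  (last char: 'r')
  sorted[2] = rr$ttrtttsssttsrssrss  (last char: 's')
  sorted[3] = rssrr$ttrtttsssttsrss  (last char: 's')
  sorted[4] = rssrssrr$ttrtttssstts  (last char: 's')
  sorted[5] = rtttsssttsrssrssrr$tt  (last char: 't')
  sorted[6] = srr$ttrtttsssttsrssrs  (last char: 's')
  sorted[7] = srssrr$ttrtttsssttsrs  (last char: 's')
  sorted[8] = srssrssrr$ttrtttssstt  (last char: 't')
  sorted[9] = ssrr$ttrtttsssttsrssr  (last char: 'r')
  sorted[10] = ssrssrr$ttrtttsssttsr  (last char: 'r')
  sorted[11] = sssttsrssrssrr$ttrttt  (last char: 't')
  sorted[12] = ssttsrssrssrr$ttrttts  (last char: 's')
  sorted[13] = sttsrssrssrr$ttrtttss  (last char: 's')
  sorted[14] = trtttsssttsrssrssrr$t  (last char: 't')
  sorted[15] = tsrssrssrr$ttrtttssst  (last char: 't')
  sorted[16] = tsssttsrssrssrr$ttrtt  (last char: 't')
  sorted[17] = ttrtttsssttsrssrssrr$  (last char: '$')
  sorted[18] = ttsrssrssrr$ttrtttsss  (last char: 's')
  sorted[19] = ttsssttsrssrssrr$ttrt  (last char: 't')
  sorted[20] = tttsssttsrssrssrr$ttr  (last char: 'r')
Last column: rrssstsstrrtssttt$str
Original string S is at sorted index 17

Answer: rrssstsstrrtssttt$str
17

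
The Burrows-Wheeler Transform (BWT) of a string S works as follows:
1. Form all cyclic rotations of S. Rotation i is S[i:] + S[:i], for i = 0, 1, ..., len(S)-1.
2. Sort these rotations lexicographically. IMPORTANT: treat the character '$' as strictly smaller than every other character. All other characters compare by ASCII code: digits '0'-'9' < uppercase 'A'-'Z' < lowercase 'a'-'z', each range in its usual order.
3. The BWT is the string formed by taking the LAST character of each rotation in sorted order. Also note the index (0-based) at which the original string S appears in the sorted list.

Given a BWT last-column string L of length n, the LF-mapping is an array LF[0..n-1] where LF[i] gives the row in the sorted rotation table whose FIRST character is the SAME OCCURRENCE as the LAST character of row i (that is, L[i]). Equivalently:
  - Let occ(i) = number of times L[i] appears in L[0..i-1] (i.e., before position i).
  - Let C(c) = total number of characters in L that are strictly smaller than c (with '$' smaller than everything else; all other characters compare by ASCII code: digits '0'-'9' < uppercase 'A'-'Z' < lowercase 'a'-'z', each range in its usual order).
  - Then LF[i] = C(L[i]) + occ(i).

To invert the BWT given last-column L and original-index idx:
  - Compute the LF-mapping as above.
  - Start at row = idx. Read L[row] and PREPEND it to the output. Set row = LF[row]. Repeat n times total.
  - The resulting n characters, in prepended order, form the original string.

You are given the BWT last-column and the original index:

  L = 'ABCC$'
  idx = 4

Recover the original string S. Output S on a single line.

LF mapping: 1 2 3 4 0
Walk LF starting at row 4, prepending L[row]:
  step 1: row=4, L[4]='$', prepend. Next row=LF[4]=0
  step 2: row=0, L[0]='A', prepend. Next row=LF[0]=1
  step 3: row=1, L[1]='B', prepend. Next row=LF[1]=2
  step 4: row=2, L[2]='C', prepend. Next row=LF[2]=3
  step 5: row=3, L[3]='C', prepend. Next row=LF[3]=4
Reversed output: CCBA$

Answer: CCBA$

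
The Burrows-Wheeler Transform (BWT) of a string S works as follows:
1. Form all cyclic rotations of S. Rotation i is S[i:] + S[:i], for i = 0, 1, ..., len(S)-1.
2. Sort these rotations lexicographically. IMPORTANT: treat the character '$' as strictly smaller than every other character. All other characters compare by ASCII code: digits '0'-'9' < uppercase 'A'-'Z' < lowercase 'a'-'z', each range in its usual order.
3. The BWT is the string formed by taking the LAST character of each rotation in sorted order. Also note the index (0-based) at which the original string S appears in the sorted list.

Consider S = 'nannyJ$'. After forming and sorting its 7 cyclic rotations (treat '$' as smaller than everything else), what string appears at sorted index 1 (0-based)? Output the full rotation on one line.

All 7 rotations (rotation i = S[i:]+S[:i]):
  rot[0] = nannyJ$
  rot[1] = annyJ$n
  rot[2] = nnyJ$na
  rot[3] = nyJ$nan
  rot[4] = yJ$nann
  rot[5] = J$nanny
  rot[6] = $nannyJ
Sorted (with $ < everything):
  sorted[0] = $nannyJ
  sorted[1] = J$nanny
  sorted[2] = annyJ$n
  sorted[3] = nannyJ$
  sorted[4] = nnyJ$na
  sorted[5] = nyJ$nan
  sorted[6] = yJ$nann
sorted[1] = J$nanny

Answer: J$nanny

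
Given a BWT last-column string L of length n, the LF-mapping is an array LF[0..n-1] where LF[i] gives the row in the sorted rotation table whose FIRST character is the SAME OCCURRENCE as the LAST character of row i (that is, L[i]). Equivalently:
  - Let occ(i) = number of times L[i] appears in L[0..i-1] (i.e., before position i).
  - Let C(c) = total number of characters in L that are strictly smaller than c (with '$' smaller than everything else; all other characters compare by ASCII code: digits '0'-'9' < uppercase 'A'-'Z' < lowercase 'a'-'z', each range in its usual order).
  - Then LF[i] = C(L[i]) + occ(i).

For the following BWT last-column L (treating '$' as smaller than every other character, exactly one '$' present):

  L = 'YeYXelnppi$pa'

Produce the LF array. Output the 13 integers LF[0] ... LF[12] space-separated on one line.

Answer: 2 5 3 1 6 8 9 10 11 7 0 12 4

Derivation:
Char counts: '$':1, 'X':1, 'Y':2, 'a':1, 'e':2, 'i':1, 'l':1, 'n':1, 'p':3
C (first-col start): C('$')=0, C('X')=1, C('Y')=2, C('a')=4, C('e')=5, C('i')=7, C('l')=8, C('n')=9, C('p')=10
L[0]='Y': occ=0, LF[0]=C('Y')+0=2+0=2
L[1]='e': occ=0, LF[1]=C('e')+0=5+0=5
L[2]='Y': occ=1, LF[2]=C('Y')+1=2+1=3
L[3]='X': occ=0, LF[3]=C('X')+0=1+0=1
L[4]='e': occ=1, LF[4]=C('e')+1=5+1=6
L[5]='l': occ=0, LF[5]=C('l')+0=8+0=8
L[6]='n': occ=0, LF[6]=C('n')+0=9+0=9
L[7]='p': occ=0, LF[7]=C('p')+0=10+0=10
L[8]='p': occ=1, LF[8]=C('p')+1=10+1=11
L[9]='i': occ=0, LF[9]=C('i')+0=7+0=7
L[10]='$': occ=0, LF[10]=C('$')+0=0+0=0
L[11]='p': occ=2, LF[11]=C('p')+2=10+2=12
L[12]='a': occ=0, LF[12]=C('a')+0=4+0=4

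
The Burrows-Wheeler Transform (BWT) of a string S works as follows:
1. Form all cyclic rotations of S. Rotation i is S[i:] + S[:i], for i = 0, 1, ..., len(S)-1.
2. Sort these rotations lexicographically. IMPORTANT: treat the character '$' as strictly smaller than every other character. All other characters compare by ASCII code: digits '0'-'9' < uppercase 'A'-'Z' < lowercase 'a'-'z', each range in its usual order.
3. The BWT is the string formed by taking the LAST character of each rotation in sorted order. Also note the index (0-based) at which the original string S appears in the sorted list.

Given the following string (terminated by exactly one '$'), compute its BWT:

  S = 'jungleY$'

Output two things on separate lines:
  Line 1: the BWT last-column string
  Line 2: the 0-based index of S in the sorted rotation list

All 8 rotations (rotation i = S[i:]+S[:i]):
  rot[0] = jungleY$
  rot[1] = ungleY$j
  rot[2] = ngleY$ju
  rot[3] = gleY$jun
  rot[4] = leY$jung
  rot[5] = eY$jungl
  rot[6] = Y$jungle
  rot[7] = $jungleY
Sorted (with $ < everything):
  sorted[0] = $jungleY  (last char: 'Y')
  sorted[1] = Y$jungle  (last char: 'e')
  sorted[2] = eY$jungl  (last char: 'l')
  sorted[3] = gleY$jun  (last char: 'n')
  sorted[4] = jungleY$  (last char: '$')
  sorted[5] = leY$jung  (last char: 'g')
  sorted[6] = ngleY$ju  (last char: 'u')
  sorted[7] = ungleY$j  (last char: 'j')
Last column: Yeln$guj
Original string S is at sorted index 4

Answer: Yeln$guj
4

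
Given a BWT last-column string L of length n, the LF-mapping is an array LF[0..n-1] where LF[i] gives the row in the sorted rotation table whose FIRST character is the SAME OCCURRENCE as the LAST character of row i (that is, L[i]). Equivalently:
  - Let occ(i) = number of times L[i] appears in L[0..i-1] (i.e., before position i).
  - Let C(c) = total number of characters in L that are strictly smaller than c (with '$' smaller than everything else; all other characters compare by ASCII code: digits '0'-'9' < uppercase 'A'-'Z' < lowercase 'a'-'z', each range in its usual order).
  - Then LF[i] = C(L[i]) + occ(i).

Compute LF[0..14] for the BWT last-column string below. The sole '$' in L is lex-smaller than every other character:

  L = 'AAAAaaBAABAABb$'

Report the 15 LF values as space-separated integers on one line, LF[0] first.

Answer: 1 2 3 4 12 13 9 5 6 10 7 8 11 14 0

Derivation:
Char counts: '$':1, 'A':8, 'B':3, 'a':2, 'b':1
C (first-col start): C('$')=0, C('A')=1, C('B')=9, C('a')=12, C('b')=14
L[0]='A': occ=0, LF[0]=C('A')+0=1+0=1
L[1]='A': occ=1, LF[1]=C('A')+1=1+1=2
L[2]='A': occ=2, LF[2]=C('A')+2=1+2=3
L[3]='A': occ=3, LF[3]=C('A')+3=1+3=4
L[4]='a': occ=0, LF[4]=C('a')+0=12+0=12
L[5]='a': occ=1, LF[5]=C('a')+1=12+1=13
L[6]='B': occ=0, LF[6]=C('B')+0=9+0=9
L[7]='A': occ=4, LF[7]=C('A')+4=1+4=5
L[8]='A': occ=5, LF[8]=C('A')+5=1+5=6
L[9]='B': occ=1, LF[9]=C('B')+1=9+1=10
L[10]='A': occ=6, LF[10]=C('A')+6=1+6=7
L[11]='A': occ=7, LF[11]=C('A')+7=1+7=8
L[12]='B': occ=2, LF[12]=C('B')+2=9+2=11
L[13]='b': occ=0, LF[13]=C('b')+0=14+0=14
L[14]='$': occ=0, LF[14]=C('$')+0=0+0=0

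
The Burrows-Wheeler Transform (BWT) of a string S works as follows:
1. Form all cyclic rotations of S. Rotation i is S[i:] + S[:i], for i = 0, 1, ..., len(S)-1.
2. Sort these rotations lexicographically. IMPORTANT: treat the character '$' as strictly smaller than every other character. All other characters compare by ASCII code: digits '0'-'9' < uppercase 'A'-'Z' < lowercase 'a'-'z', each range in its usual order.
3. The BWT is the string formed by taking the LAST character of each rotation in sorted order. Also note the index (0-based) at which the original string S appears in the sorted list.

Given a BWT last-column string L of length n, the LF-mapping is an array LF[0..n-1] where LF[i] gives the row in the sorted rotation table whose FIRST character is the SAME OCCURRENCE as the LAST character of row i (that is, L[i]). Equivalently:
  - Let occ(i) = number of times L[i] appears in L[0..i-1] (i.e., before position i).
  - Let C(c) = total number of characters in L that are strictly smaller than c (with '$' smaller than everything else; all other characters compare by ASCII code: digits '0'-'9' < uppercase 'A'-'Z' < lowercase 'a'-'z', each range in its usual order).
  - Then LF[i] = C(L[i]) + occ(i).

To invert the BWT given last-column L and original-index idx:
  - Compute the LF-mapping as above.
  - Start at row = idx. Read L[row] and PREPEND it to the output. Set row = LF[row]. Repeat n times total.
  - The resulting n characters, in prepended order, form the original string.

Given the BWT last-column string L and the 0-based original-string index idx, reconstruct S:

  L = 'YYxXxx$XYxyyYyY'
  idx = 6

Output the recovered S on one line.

Answer: YyxYxXYyyxxYXY$

Derivation:
LF mapping: 3 4 8 1 9 10 0 2 5 11 12 13 6 14 7
Walk LF starting at row 6, prepending L[row]:
  step 1: row=6, L[6]='$', prepend. Next row=LF[6]=0
  step 2: row=0, L[0]='Y', prepend. Next row=LF[0]=3
  step 3: row=3, L[3]='X', prepend. Next row=LF[3]=1
  step 4: row=1, L[1]='Y', prepend. Next row=LF[1]=4
  step 5: row=4, L[4]='x', prepend. Next row=LF[4]=9
  step 6: row=9, L[9]='x', prepend. Next row=LF[9]=11
  step 7: row=11, L[11]='y', prepend. Next row=LF[11]=13
  step 8: row=13, L[13]='y', prepend. Next row=LF[13]=14
  step 9: row=14, L[14]='Y', prepend. Next row=LF[14]=7
  step 10: row=7, L[7]='X', prepend. Next row=LF[7]=2
  step 11: row=2, L[2]='x', prepend. Next row=LF[2]=8
  step 12: row=8, L[8]='Y', prepend. Next row=LF[8]=5
  step 13: row=5, L[5]='x', prepend. Next row=LF[5]=10
  step 14: row=10, L[10]='y', prepend. Next row=LF[10]=12
  step 15: row=12, L[12]='Y', prepend. Next row=LF[12]=6
Reversed output: YyxYxXYyyxxYXY$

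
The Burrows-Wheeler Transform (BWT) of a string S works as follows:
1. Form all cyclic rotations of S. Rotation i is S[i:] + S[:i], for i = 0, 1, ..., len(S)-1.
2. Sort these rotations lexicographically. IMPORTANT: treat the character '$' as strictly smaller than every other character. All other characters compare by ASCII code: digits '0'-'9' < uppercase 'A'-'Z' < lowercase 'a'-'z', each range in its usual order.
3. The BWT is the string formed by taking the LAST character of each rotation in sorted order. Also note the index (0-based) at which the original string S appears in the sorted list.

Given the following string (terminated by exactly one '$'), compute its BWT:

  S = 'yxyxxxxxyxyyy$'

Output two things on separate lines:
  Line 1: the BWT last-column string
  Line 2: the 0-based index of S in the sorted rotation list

All 14 rotations (rotation i = S[i:]+S[:i]):
  rot[0] = yxyxxxxxyxyyy$
  rot[1] = xyxxxxxyxyyy$y
  rot[2] = yxxxxxyxyyy$yx
  rot[3] = xxxxxyxyyy$yxy
  rot[4] = xxxxyxyyy$yxyx
  rot[5] = xxxyxyyy$yxyxx
  rot[6] = xxyxyyy$yxyxxx
  rot[7] = xyxyyy$yxyxxxx
  rot[8] = yxyyy$yxyxxxxx
  rot[9] = xyyy$yxyxxxxxy
  rot[10] = yyy$yxyxxxxxyx
  rot[11] = yy$yxyxxxxxyxy
  rot[12] = y$yxyxxxxxyxyy
  rot[13] = $yxyxxxxxyxyyy
Sorted (with $ < everything):
  sorted[0] = $yxyxxxxxyxyyy  (last char: 'y')
  sorted[1] = xxxxxyxyyy$yxy  (last char: 'y')
  sorted[2] = xxxxyxyyy$yxyx  (last char: 'x')
  sorted[3] = xxxyxyyy$yxyxx  (last char: 'x')
  sorted[4] = xxyxyyy$yxyxxx  (last char: 'x')
  sorted[5] = xyxxxxxyxyyy$y  (last char: 'y')
  sorted[6] = xyxyyy$yxyxxxx  (last char: 'x')
  sorted[7] = xyyy$yxyxxxxxy  (last char: 'y')
  sorted[8] = y$yxyxxxxxyxyy  (last char: 'y')
  sorted[9] = yxxxxxyxyyy$yx  (last char: 'x')
  sorted[10] = yxyxxxxxyxyyy$  (last char: '$')
  sorted[11] = yxyyy$yxyxxxxx  (last char: 'x')
  sorted[12] = yy$yxyxxxxxyxy  (last char: 'y')
  sorted[13] = yyy$yxyxxxxxyx  (last char: 'x')
Last column: yyxxxyxyyx$xyx
Original string S is at sorted index 10

Answer: yyxxxyxyyx$xyx
10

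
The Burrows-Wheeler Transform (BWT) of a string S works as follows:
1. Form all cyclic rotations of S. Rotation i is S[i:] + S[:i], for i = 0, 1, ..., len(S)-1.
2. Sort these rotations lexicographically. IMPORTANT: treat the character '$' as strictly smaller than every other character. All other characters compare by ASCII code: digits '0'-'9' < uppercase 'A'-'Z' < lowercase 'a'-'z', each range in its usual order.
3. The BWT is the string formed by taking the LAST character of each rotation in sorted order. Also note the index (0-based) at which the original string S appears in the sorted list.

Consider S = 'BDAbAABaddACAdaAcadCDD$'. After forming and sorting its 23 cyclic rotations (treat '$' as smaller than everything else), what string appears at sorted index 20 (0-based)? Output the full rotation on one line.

Answer: dCDD$BDAbAABaddACAdaAca

Derivation:
All 23 rotations (rotation i = S[i:]+S[:i]):
  rot[0] = BDAbAABaddACAdaAcadCDD$
  rot[1] = DAbAABaddACAdaAcadCDD$B
  rot[2] = AbAABaddACAdaAcadCDD$BD
  rot[3] = bAABaddACAdaAcadCDD$BDA
  rot[4] = AABaddACAdaAcadCDD$BDAb
  rot[5] = ABaddACAdaAcadCDD$BDAbA
  rot[6] = BaddACAdaAcadCDD$BDAbAA
  rot[7] = addACAdaAcadCDD$BDAbAAB
  rot[8] = ddACAdaAcadCDD$BDAbAABa
  rot[9] = dACAdaAcadCDD$BDAbAABad
  rot[10] = ACAdaAcadCDD$BDAbAABadd
  rot[11] = CAdaAcadCDD$BDAbAABaddA
  rot[12] = AdaAcadCDD$BDAbAABaddAC
  rot[13] = daAcadCDD$BDAbAABaddACA
  rot[14] = aAcadCDD$BDAbAABaddACAd
  rot[15] = AcadCDD$BDAbAABaddACAda
  rot[16] = cadCDD$BDAbAABaddACAdaA
  rot[17] = adCDD$BDAbAABaddACAdaAc
  rot[18] = dCDD$BDAbAABaddACAdaAca
  rot[19] = CDD$BDAbAABaddACAdaAcad
  rot[20] = DD$BDAbAABaddACAdaAcadC
  rot[21] = D$BDAbAABaddACAdaAcadCD
  rot[22] = $BDAbAABaddACAdaAcadCDD
Sorted (with $ < everything):
  sorted[0] = $BDAbAABaddACAdaAcadCDD
  sorted[1] = AABaddACAdaAcadCDD$BDAb
  sorted[2] = ABaddACAdaAcadCDD$BDAbA
  sorted[3] = ACAdaAcadCDD$BDAbAABadd
  sorted[4] = AbAABaddACAdaAcadCDD$BD
  sorted[5] = AcadCDD$BDAbAABaddACAda
  sorted[6] = AdaAcadCDD$BDAbAABaddAC
  sorted[7] = BDAbAABaddACAdaAcadCDD$
  sorted[8] = BaddACAdaAcadCDD$BDAbAA
  sorted[9] = CAdaAcadCDD$BDAbAABaddA
  sorted[10] = CDD$BDAbAABaddACAdaAcad
  sorted[11] = D$BDAbAABaddACAdaAcadCD
  sorted[12] = DAbAABaddACAdaAcadCDD$B
  sorted[13] = DD$BDAbAABaddACAdaAcadC
  sorted[14] = aAcadCDD$BDAbAABaddACAd
  sorted[15] = adCDD$BDAbAABaddACAdaAc
  sorted[16] = addACAdaAcadCDD$BDAbAAB
  sorted[17] = bAABaddACAdaAcadCDD$BDA
  sorted[18] = cadCDD$BDAbAABaddACAdaA
  sorted[19] = dACAdaAcadCDD$BDAbAABad
  sorted[20] = dCDD$BDAbAABaddACAdaAca
  sorted[21] = daAcadCDD$BDAbAABaddACA
  sorted[22] = ddACAdaAcadCDD$BDAbAABa
sorted[20] = dCDD$BDAbAABaddACAdaAca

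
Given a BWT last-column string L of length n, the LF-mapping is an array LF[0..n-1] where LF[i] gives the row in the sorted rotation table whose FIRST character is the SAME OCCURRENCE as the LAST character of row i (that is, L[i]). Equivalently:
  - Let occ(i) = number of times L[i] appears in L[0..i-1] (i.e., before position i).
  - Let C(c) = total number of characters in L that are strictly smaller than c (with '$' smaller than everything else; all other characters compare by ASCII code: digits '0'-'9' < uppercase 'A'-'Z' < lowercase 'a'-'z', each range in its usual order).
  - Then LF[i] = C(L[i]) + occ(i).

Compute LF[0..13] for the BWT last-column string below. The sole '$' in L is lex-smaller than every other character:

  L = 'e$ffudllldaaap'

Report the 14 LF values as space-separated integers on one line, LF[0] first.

Char counts: '$':1, 'a':3, 'd':2, 'e':1, 'f':2, 'l':3, 'p':1, 'u':1
C (first-col start): C('$')=0, C('a')=1, C('d')=4, C('e')=6, C('f')=7, C('l')=9, C('p')=12, C('u')=13
L[0]='e': occ=0, LF[0]=C('e')+0=6+0=6
L[1]='$': occ=0, LF[1]=C('$')+0=0+0=0
L[2]='f': occ=0, LF[2]=C('f')+0=7+0=7
L[3]='f': occ=1, LF[3]=C('f')+1=7+1=8
L[4]='u': occ=0, LF[4]=C('u')+0=13+0=13
L[5]='d': occ=0, LF[5]=C('d')+0=4+0=4
L[6]='l': occ=0, LF[6]=C('l')+0=9+0=9
L[7]='l': occ=1, LF[7]=C('l')+1=9+1=10
L[8]='l': occ=2, LF[8]=C('l')+2=9+2=11
L[9]='d': occ=1, LF[9]=C('d')+1=4+1=5
L[10]='a': occ=0, LF[10]=C('a')+0=1+0=1
L[11]='a': occ=1, LF[11]=C('a')+1=1+1=2
L[12]='a': occ=2, LF[12]=C('a')+2=1+2=3
L[13]='p': occ=0, LF[13]=C('p')+0=12+0=12

Answer: 6 0 7 8 13 4 9 10 11 5 1 2 3 12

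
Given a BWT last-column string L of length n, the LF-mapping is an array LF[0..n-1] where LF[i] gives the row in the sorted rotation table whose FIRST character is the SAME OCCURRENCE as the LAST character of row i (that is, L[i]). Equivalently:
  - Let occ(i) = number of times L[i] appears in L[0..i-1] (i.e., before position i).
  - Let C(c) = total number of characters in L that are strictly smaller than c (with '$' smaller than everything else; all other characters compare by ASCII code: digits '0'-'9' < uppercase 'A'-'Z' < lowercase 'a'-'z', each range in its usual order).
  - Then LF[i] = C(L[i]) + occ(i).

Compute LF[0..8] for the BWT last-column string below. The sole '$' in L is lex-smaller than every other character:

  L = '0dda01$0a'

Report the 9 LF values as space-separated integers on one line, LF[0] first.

Char counts: '$':1, '0':3, '1':1, 'a':2, 'd':2
C (first-col start): C('$')=0, C('0')=1, C('1')=4, C('a')=5, C('d')=7
L[0]='0': occ=0, LF[0]=C('0')+0=1+0=1
L[1]='d': occ=0, LF[1]=C('d')+0=7+0=7
L[2]='d': occ=1, LF[2]=C('d')+1=7+1=8
L[3]='a': occ=0, LF[3]=C('a')+0=5+0=5
L[4]='0': occ=1, LF[4]=C('0')+1=1+1=2
L[5]='1': occ=0, LF[5]=C('1')+0=4+0=4
L[6]='$': occ=0, LF[6]=C('$')+0=0+0=0
L[7]='0': occ=2, LF[7]=C('0')+2=1+2=3
L[8]='a': occ=1, LF[8]=C('a')+1=5+1=6

Answer: 1 7 8 5 2 4 0 3 6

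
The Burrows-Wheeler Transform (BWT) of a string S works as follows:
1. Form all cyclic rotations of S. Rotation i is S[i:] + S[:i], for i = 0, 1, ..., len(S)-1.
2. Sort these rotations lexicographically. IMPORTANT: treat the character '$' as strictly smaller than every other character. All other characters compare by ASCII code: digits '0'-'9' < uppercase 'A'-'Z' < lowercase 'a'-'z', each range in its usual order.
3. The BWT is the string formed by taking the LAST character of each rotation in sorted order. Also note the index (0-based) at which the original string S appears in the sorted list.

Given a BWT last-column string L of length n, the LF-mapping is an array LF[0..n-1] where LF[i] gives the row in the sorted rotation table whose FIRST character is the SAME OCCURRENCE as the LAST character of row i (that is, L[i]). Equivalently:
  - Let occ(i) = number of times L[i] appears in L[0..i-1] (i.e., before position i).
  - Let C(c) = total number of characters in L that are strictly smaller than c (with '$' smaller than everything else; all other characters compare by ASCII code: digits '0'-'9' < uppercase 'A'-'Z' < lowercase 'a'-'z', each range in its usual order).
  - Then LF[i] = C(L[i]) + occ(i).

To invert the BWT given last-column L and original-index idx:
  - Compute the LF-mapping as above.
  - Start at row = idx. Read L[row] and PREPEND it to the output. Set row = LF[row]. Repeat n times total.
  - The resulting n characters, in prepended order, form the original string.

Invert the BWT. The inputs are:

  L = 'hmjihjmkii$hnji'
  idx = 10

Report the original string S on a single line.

Answer: jmijijhihkinmh$

Derivation:
LF mapping: 1 12 8 4 2 9 13 11 5 6 0 3 14 10 7
Walk LF starting at row 10, prepending L[row]:
  step 1: row=10, L[10]='$', prepend. Next row=LF[10]=0
  step 2: row=0, L[0]='h', prepend. Next row=LF[0]=1
  step 3: row=1, L[1]='m', prepend. Next row=LF[1]=12
  step 4: row=12, L[12]='n', prepend. Next row=LF[12]=14
  step 5: row=14, L[14]='i', prepend. Next row=LF[14]=7
  step 6: row=7, L[7]='k', prepend. Next row=LF[7]=11
  step 7: row=11, L[11]='h', prepend. Next row=LF[11]=3
  step 8: row=3, L[3]='i', prepend. Next row=LF[3]=4
  step 9: row=4, L[4]='h', prepend. Next row=LF[4]=2
  step 10: row=2, L[2]='j', prepend. Next row=LF[2]=8
  step 11: row=8, L[8]='i', prepend. Next row=LF[8]=5
  step 12: row=5, L[5]='j', prepend. Next row=LF[5]=9
  step 13: row=9, L[9]='i', prepend. Next row=LF[9]=6
  step 14: row=6, L[6]='m', prepend. Next row=LF[6]=13
  step 15: row=13, L[13]='j', prepend. Next row=LF[13]=10
Reversed output: jmijijhihkinmh$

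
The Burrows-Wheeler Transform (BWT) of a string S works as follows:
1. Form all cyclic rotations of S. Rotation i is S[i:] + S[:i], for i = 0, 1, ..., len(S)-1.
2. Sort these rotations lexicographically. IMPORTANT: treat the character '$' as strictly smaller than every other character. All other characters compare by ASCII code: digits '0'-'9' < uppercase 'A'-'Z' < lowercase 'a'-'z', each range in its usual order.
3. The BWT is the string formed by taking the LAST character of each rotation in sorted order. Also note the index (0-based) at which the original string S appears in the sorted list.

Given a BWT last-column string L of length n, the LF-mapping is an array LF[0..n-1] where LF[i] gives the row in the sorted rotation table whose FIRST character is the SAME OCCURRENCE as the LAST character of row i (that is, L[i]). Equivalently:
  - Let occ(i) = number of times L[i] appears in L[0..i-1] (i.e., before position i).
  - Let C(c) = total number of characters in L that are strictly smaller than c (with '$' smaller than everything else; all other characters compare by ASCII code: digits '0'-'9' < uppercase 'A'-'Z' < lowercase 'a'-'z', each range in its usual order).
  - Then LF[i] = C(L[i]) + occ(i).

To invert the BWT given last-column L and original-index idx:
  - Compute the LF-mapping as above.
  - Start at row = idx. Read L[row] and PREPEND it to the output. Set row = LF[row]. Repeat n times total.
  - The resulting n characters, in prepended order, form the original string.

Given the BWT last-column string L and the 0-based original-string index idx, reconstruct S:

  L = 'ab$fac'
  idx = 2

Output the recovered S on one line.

Answer: acfba$

Derivation:
LF mapping: 1 3 0 5 2 4
Walk LF starting at row 2, prepending L[row]:
  step 1: row=2, L[2]='$', prepend. Next row=LF[2]=0
  step 2: row=0, L[0]='a', prepend. Next row=LF[0]=1
  step 3: row=1, L[1]='b', prepend. Next row=LF[1]=3
  step 4: row=3, L[3]='f', prepend. Next row=LF[3]=5
  step 5: row=5, L[5]='c', prepend. Next row=LF[5]=4
  step 6: row=4, L[4]='a', prepend. Next row=LF[4]=2
Reversed output: acfba$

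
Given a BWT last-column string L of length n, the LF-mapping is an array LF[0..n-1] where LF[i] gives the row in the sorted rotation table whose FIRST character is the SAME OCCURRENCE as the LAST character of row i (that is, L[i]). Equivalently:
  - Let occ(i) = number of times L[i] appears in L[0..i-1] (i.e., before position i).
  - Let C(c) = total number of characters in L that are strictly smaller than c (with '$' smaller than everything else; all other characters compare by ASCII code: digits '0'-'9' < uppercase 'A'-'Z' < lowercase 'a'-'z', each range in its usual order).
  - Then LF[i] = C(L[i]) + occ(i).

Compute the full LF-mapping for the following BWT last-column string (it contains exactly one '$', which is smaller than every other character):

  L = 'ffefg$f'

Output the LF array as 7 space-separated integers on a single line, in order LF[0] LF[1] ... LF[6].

Char counts: '$':1, 'e':1, 'f':4, 'g':1
C (first-col start): C('$')=0, C('e')=1, C('f')=2, C('g')=6
L[0]='f': occ=0, LF[0]=C('f')+0=2+0=2
L[1]='f': occ=1, LF[1]=C('f')+1=2+1=3
L[2]='e': occ=0, LF[2]=C('e')+0=1+0=1
L[3]='f': occ=2, LF[3]=C('f')+2=2+2=4
L[4]='g': occ=0, LF[4]=C('g')+0=6+0=6
L[5]='$': occ=0, LF[5]=C('$')+0=0+0=0
L[6]='f': occ=3, LF[6]=C('f')+3=2+3=5

Answer: 2 3 1 4 6 0 5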